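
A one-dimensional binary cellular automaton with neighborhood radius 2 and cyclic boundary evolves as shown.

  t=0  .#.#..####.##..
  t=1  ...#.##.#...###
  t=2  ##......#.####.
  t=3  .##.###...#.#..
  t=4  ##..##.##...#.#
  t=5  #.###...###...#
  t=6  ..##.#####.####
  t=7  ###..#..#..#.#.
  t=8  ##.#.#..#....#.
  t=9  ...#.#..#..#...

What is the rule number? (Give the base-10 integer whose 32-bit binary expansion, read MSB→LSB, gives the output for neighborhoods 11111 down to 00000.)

1136283867

  ##### -> .   bit 31 = 0  t=6,i=7
  ####. -> #   bit 30 = 1  t=0,i=8
  ###.# -> .   bit 29 = 0  t=0,i=9
  ###.. -> .   bit 28 = 0  t=1,i=14
  ##.## -> .   bit 27 = 0  t=0,i=10
  ##.#. -> .   bit 26 = 0  t=1,i=7
  ##..# -> #   bit 25 = 1  t=4,i=2
  ##... -> #   bit 24 = 1  t=0,i=13
  #.### -> #   bit 23 = 1  t=2,i=10
  #.##. -> .   bit 22 = 0  t=0,i=11
  #.#.# -> #   bit 21 = 1  t=7,i=13
  #.#.. -> #   bit 20 = 1  t=0,i=3
  #..## -> #   bit 19 = 1  t=0,i=5
  #..#. -> .   bit 18 = 0  t=7,i=4
  #...# -> #   bit 17 = 1  t=0,i=14
  #.... -> .   bit 16 = 0  t=2,i=3
  .#### -> .   bit 15 = 0  t=0,i=7
  .###. -> #   bit 14 = 1  t=1,i=13
  .##.# -> .   bit 13 = 0  t=1,i=6
  .##.. -> #   bit 12 = 1  t=0,i=12
  .#.## -> .   bit 11 = 0  t=1,i=4
  .#.#. -> .   bit 10 = 0  t=0,i=2
  .#..# -> .   bit 9 = 0  t=0,i=4
  .#... -> .   bit 8 = 0  t=1,i=9
  ..### -> #   bit 7 = 1  t=0,i=6
  ..##. -> #   bit 6 = 1  t=3,i=1
  ..#.# -> .   bit 5 = 0  t=0,i=1
  ..#.. -> #   bit 4 = 1  t=7,i=5
  ...## -> #   bit 3 = 1  t=1,i=11
  ...#. -> .   bit 2 = 0  t=0,i=0
  ....# -> #   bit 1 = 1  t=2,i=6
  ..... -> #   bit 0 = 1  t=2,i=4
  bits 01000011101110100101000011011011 = 1136283867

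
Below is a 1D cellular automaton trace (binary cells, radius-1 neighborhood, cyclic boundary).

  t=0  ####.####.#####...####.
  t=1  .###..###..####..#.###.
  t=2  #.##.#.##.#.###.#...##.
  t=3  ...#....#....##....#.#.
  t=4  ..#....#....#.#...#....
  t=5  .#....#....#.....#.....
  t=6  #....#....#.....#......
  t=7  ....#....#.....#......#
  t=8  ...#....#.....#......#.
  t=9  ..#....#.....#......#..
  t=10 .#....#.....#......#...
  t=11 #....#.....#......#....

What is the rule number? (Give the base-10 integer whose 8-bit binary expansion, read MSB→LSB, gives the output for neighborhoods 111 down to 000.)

194

  ### -> #   bit 7 = 1  t=0,i=1
  ##. -> #   bit 6 = 1  t=0,i=3
  #.# -> .   bit 5 = 0  t=0,i=4
  #.. -> .   bit 4 = 0  t=0,i=15
  .## -> .   bit 3 = 0  t=0,i=0
  .#. -> .   bit 2 = 0  t=1,i=17
  ..# -> #   bit 1 = 1  t=0,i=17
  ... -> .   bit 0 = 0  t=0,i=16
  bits 11000010 = 194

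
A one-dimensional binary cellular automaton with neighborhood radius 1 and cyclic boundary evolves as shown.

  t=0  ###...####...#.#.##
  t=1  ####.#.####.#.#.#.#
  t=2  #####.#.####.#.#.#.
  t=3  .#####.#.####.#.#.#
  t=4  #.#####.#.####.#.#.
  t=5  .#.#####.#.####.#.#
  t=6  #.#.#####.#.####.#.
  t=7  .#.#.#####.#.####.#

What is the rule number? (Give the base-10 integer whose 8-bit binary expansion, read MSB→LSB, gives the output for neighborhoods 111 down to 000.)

  nb ###: next=#  (t=0,i=0, bit7=1)
  nb ##.: next=#  (t=0,i=2, bit6=1)
  nb #.#: next=#  (t=0,i=14, bit5=1)
  nb #..: next=#  (t=0,i=3, bit4=1)
  nb .##: next=.  (t=0,i=6, bit3=0)
  nb .#.: next=.  (t=0,i=13, bit2=0)
  nb ..#: next=#  (t=0,i=5, bit1=1)
  nb ...: next=.  (t=0,i=4, bit0=0)
  bits 11110010 = 242

242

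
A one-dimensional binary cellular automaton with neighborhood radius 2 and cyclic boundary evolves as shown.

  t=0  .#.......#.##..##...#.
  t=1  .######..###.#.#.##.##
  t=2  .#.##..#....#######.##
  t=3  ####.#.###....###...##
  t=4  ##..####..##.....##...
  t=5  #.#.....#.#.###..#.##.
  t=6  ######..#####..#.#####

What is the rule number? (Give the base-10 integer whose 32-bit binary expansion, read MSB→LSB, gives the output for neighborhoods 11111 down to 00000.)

2280861553

  #####|#  b31=1 t=1,i=3
  ####.|.  b30=0 t=1,i=5
  ###.#|.  b29=0 t=1,i=11
  ###..|.  b28=0 t=1,i=6
  ##.##|.  b27=0 t=1,i=0
  ##.#.|#  b26=1 t=1,i=12
  ##..#|#  b25=1 t=0,i=13
  ##...|#  b24=1 t=0,i=17
  #.###|#  b23=1 t=1,i=1
  #.##.|#  b22=1 t=0,i=11
  #.#.#|#  b21=1 t=1,i=13
  #.#..|#  b20=1 t=5,i=2
  #..##|.  b19=0 t=0,i=14
  #..#.|.  b18=0 t=0,i=0
  #...#|#  b17=1 t=0,i=18
  #....|#  b16=1 t=0,i=3
  .####|.  b15=0 t=1,i=2
  .###.|.  b14=0 t=1,i=10
  .##.#|#  b13=1 t=1,i=18
  .##..|.  b12=0 t=0,i=12
  .#.##|#  b11=1 t=0,i=10
  .#.#.|#  b10=1 t=1,i=14
  .#..#|#  b9=1 t=0,i=21
  .#...|#  b8=1 t=0,i=2
  ..###|.  b7=0 t=1,i=9
  ..##.|#  b6=1 t=0,i=15
  ..#.#|#  b5=1 t=0,i=9
  ..#..|#  b4=1 t=0,i=1
  ...##|.  b3=0 t=2,i=11
  ...#.|.  b2=0 t=0,i=8
  ....#|.  b1=0 t=0,i=7
  .....|#  b0=1 t=0,i=4
  bits 10000111111100110010111101110001 = 2280861553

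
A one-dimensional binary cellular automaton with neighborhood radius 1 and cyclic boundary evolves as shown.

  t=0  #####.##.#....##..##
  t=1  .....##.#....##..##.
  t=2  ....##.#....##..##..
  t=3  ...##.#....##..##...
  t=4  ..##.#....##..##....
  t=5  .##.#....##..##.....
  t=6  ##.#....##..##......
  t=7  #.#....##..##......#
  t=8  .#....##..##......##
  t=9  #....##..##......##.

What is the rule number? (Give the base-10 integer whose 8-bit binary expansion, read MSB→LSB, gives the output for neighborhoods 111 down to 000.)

42

  nb ###: next=.  (t=0,i=0, bit7=0)
  nb ##.: next=.  (t=0,i=4, bit6=0)
  nb #.#: next=#  (t=0,i=5, bit5=1)
  nb #..: next=.  (t=0,i=10, bit4=0)
  nb .##: next=#  (t=0,i=6, bit3=1)
  nb .#.: next=.  (t=0,i=9, bit2=0)
  nb ..#: next=#  (t=0,i=13, bit1=1)
  nb ...: next=.  (t=0,i=11, bit0=0)
  bits 00101010 = 42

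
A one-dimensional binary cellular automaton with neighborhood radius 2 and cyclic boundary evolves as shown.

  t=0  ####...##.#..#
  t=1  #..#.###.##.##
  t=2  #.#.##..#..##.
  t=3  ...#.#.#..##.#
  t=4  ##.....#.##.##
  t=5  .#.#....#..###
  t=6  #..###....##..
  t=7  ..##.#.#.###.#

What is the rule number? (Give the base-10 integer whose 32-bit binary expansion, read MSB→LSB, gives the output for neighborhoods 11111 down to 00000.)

480221640

  [31] ##### => .  t=0,i=1
  [30] ####. => .  t=0,i=2
  [29] ###.# => .  t=1,i=7
  [28] ###.. => #  t=0,i=3
  [27] ##.## => #  t=1,i=8
  [26] ##.#. => #  t=0,i=9
  [25] ##..# => .  t=1,i=1
  [24] ##... => .  t=0,i=4
  [23] #.### => #  t=1,i=5
  [22] #.##. => .  t=1,i=9
  [21] #.#.# => .  t=2,i=0
  [20] #.#.. => #  t=0,i=10
  [19] #..## => #  t=0,i=12
  [18] #..#. => #  t=1,i=2
  [17] #...# => #  t=0,i=5
  [16] #.... => #  t=4,i=3
  [15] .#### => #  t=0,i=0
  [14] .###. => .  t=1,i=6
  [13] .##.# => .  t=0,i=8
  [12] .##.. => #  t=2,i=5
  [11] .#.## => #  t=1,i=4
  [10] .#.#. => .  t=2,i=1
  [9] .#..# => .  t=0,i=11
  [8] .#... => #  t=3,i=0
  [7] ..### => #  t=0,i=13
  [6] ..##. => #  t=0,i=7
  [5] ..#.# => .  t=1,i=3
  [4] ..#.. => .  t=2,i=8
  [3] ...## => #  t=0,i=6
  [2] ...#. => .  t=3,i=2
  [1] ....# => .  t=4,i=5
  [0] ..... => .  t=4,i=4
  bits 00011100100111111001100111001000 = 480221640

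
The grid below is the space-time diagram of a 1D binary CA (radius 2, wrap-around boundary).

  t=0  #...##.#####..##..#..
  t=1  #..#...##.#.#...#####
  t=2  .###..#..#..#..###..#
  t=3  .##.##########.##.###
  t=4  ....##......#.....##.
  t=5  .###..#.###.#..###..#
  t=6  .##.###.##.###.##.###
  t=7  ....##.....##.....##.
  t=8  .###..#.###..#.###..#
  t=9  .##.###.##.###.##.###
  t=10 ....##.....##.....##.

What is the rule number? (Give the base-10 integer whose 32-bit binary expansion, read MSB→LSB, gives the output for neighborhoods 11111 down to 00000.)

  [31] ##### => .  t=0,i=9
  [30] ####. => #  t=0,i=10
  [29] ###.# => .  t=3,i=13
  [28] ###.. => .  t=0,i=11
  [27] ##.## => .  t=0,i=6
  [26] ##.#. => #  t=1,i=9
  [25] ##..# => #  t=0,i=12
  [24] ##... => #  t=4,i=6
  [23] #.### => #  t=0,i=7
  [22] #.##. => .  t=3,i=1
  [21] #.#.# => .  t=1,i=10
  [20] #.#.. => #  t=1,i=12
  [19] #..## => .  t=0,i=13
  [18] #..#. => #  t=0,i=17
  [17] #...# => .  t=0,i=2
  [16] #.... => .  t=4,i=0
  [15] .#### => #  t=0,i=8
  [14] .###. => #  t=2,i=2
  [13] .##.# => .  t=0,i=5
  [12] .##.. => .  t=0,i=15
  [11] .#.## => .  t=2,i=0
  [10] .#.#. => .  t=1,i=11
  [9] .#..# => #  t=0,i=19
  [8] .#... => .  t=0,i=1
  [7] ..### => #  t=1,i=16
  [6] ..##. => .  t=0,i=4
  [5] ..#.# => #  t=2,i=20
  [4] ..#.. => #  t=0,i=0
  [3] ...## => #  t=0,i=3
  [2] ...#. => .  t=4,i=11
  [1] ....# => #  t=4,i=2
  [0] ..... => #  t=4,i=1
  bits 01000111100101001100001010111011 = 1200931515

1200931515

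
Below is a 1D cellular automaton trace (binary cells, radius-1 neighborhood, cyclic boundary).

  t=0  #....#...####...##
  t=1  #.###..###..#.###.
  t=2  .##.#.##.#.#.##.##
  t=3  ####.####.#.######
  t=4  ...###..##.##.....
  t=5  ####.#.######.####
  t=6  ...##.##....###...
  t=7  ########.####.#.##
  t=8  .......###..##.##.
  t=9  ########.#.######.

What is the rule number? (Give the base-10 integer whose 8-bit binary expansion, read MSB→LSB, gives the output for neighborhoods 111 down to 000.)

107

  ### -> .   bit 7 = 0  t=0,i=10
  ##. -> #   bit 6 = 1  t=0,i=0
  #.# -> #   bit 5 = 1  t=1,i=1
  #.. -> .   bit 4 = 0  t=0,i=1
  .## -> #   bit 3 = 1  t=0,i=9
  .#. -> .   bit 2 = 0  t=0,i=5
  ..# -> #   bit 1 = 1  t=0,i=4
  ... -> #   bit 0 = 1  t=0,i=2
  bits 01101011 = 107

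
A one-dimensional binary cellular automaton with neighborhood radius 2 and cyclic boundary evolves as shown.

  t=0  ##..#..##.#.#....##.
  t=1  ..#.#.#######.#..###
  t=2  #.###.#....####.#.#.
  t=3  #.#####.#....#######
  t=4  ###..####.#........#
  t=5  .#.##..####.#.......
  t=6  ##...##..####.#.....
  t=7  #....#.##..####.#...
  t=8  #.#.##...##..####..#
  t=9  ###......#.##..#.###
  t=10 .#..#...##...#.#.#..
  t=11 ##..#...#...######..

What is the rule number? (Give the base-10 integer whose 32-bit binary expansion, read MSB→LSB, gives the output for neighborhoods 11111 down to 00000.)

1857643636

  ##### -> .   bit 31 = 0  t=1,i=8
  ####. -> #   bit 30 = 1  t=1,i=11
  ###.# -> #   bit 29 = 1  t=1,i=12
  ###.. -> .   bit 28 = 0  t=1,i=19
  ##.## -> #   bit 27 = 1  t=0,i=19
  ##.#. -> #   bit 26 = 1  t=0,i=9
  ##..# -> #   bit 25 = 1  t=0,i=2
  ##... -> .   bit 24 = 0  t=6,i=2
  #.### -> #   bit 23 = 1  t=1,i=6
  #.##. -> .   bit 22 = 0  t=0,i=0
  #.#.# -> #   bit 21 = 1  t=0,i=10
  #.#.. -> #   bit 20 = 1  t=0,i=12
  #..## -> #   bit 19 = 1  t=0,i=6
  #..#. -> .   bit 18 = 0  t=0,i=3
  #...# -> .   bit 17 = 0  t=6,i=3
  #.... -> #   bit 16 = 1  t=0,i=14
  .#### -> .   bit 15 = 0  t=1,i=7
  .###. -> #   bit 14 = 1  t=1,i=18
  .##.# -> #   bit 13 = 1  t=0,i=8
  .##.. -> .   bit 12 = 0  t=0,i=1
  .#.## -> .   bit 11 = 0  t=1,i=5
  .#.#. -> #   bit 10 = 1  t=0,i=11
  .#..# -> .   bit 9 = 0  t=0,i=5
  .#... -> .   bit 8 = 0  t=0,i=13
  ..### -> .   bit 7 = 0  t=1,i=17
  ..##. -> #   bit 6 = 1  t=0,i=7
  ..#.# -> #   bit 5 = 1  t=1,i=2
  ..#.. -> #   bit 4 = 1  t=0,i=4
  ...## -> .   bit 3 = 0  t=0,i=16
  ...#. -> #   bit 2 = 1  t=5,i=0
  ....# -> .   bit 1 = 0  t=0,i=15
  ..... -> .   bit 0 = 0  t=4,i=13
  bits 01101110101110010110010001110100 = 1857643636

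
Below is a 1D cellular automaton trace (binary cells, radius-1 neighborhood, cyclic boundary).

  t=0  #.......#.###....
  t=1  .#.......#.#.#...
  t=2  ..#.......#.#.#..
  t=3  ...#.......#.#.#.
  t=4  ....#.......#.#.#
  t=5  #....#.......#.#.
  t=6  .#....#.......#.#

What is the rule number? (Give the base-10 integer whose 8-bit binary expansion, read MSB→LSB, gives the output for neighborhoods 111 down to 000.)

  ### -> #   bit 7 = 1  t=0,i=11
  ##. -> .   bit 6 = 0  t=0,i=12
  #.# -> #   bit 5 = 1  t=0,i=9
  #.. -> #   bit 4 = 1  t=0,i=1
  .## -> .   bit 3 = 0  t=0,i=10
  .#. -> .   bit 2 = 0  t=0,i=0
  ..# -> .   bit 1 = 0  t=0,i=7
  ... -> .   bit 0 = 0  t=0,i=2
  bits 10110000 = 176

176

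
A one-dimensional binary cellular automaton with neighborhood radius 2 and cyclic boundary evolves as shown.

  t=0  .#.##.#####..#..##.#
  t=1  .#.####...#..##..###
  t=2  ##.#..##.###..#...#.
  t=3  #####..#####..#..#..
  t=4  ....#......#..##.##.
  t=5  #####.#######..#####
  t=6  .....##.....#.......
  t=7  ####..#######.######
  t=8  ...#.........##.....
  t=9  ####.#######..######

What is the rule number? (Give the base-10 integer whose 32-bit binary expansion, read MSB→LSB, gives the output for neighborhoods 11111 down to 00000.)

  [31] ##### => .  t=0,i=8
  [30] ####. => .  t=0,i=9
  [29] ###.# => .  t=1,i=19
  [28] ###.. => #  t=0,i=10
  [27] ##.## => #  t=0,i=5
  [26] ##.#. => #  t=0,i=18
  [25] ##..# => .  t=0,i=11
  [24] ##... => #  t=1,i=7
  [23] #.### => #  t=0,i=6
  [22] #.##. => #  t=0,i=3
  [21] #.#.# => #  t=0,i=1
  [20] #.#.. => #  t=2,i=3
  [19] #..## => .  t=0,i=15
  [18] #..#. => .  t=0,i=12
  [17] #...# => .  t=1,i=8
  [16] #.... => #  t=4,i=0
  [15] .#### => .  t=0,i=7
  [14] .###. => #  t=1,i=18
  [13] .##.# => #  t=0,i=4
  [12] .##.. => #  t=1,i=14
  [11] .#.## => .  t=0,i=2
  [10] .#.#. => .  t=0,i=0
  [9] .#..# => #  t=0,i=14
  [8] .#... => .  t=2,i=15
  [7] ..### => .  t=1,i=17
  [6] ..##. => .  t=0,i=16
  [5] ..#.# => .  t=2,i=18
  [4] ..#.. => #  t=0,i=13
  [3] ...## => .  t=6,i=4
  [2] ...#. => #  t=1,i=9
  [1] ....# => #  t=4,i=2
  [0] ..... => #  t=4,i=1
  bits 00011101111100010111001000010111 = 502362647

502362647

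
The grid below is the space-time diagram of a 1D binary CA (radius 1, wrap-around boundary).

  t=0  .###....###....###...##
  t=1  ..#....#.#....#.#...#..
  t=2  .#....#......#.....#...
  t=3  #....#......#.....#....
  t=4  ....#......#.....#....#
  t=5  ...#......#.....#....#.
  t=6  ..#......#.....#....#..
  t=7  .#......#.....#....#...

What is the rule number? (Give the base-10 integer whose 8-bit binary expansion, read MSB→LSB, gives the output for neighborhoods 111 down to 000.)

130

  [7] ### => #  t=0,i=2
  [6] ##. => .  t=0,i=3
  [5] #.# => .  t=0,i=0
  [4] #.. => .  t=0,i=4
  [3] .## => .  t=0,i=1
  [2] .#. => .  t=1,i=2
  [1] ..# => #  t=0,i=7
  [0] ... => .  t=0,i=5
  bits 10000010 = 130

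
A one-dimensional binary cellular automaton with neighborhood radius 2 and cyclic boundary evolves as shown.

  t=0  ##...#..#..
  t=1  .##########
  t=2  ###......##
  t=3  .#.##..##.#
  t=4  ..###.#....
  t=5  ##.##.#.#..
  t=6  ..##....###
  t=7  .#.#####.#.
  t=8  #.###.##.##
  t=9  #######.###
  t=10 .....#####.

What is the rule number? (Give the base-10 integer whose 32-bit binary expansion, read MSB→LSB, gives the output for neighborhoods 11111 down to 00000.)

1776278046

  #####|.  b31=0 t=1,i=3
  ####.|#  b30=1 t=1,i=9
  ###.#|#  b29=1 t=1,i=10
  ###..|.  b28=0 t=2,i=2
  ##.##|#  b27=1 t=1,i=0
  ##.#.|.  b26=0 t=3,i=9
  ##..#|.  b25=0 t=3,i=5
  ##...|#  b24=1 t=0,i=2
  #.###|#  b23=1 t=1,i=1
  #.##.|#  b22=1 t=3,i=3
  #.#.#|.  b21=0 t=3,i=1
  #.#..|#  b20=1 t=4,i=6
  #..##|#  b19=1 t=0,i=10
  #..#.|#  b18=1 t=0,i=7
  #...#|#  b17=1 t=0,i=3
  #....|#  b16=1 t=2,i=4
  .####|#  b15=1 t=1,i=2
  .###.|#  b14=1 t=4,i=3
  .##.#|.  b13=0 t=3,i=8
  .##..|#  b12=1 t=0,i=1
  .#.##|#  b11=1 t=3,i=2
  .#.#.|.  b10=0 t=3,i=0
  .#..#|#  b9=1 t=0,i=6
  .#...|.  b8=0 t=4,i=7
  ..###|.  b7=0 t=2,i=9
  ..##.|.  b6=0 t=0,i=0
  ..#.#|.  b5=0 t=7,i=1
  ..#..|#  b4=1 t=0,i=5
  ...##|#  b3=1 t=2,i=8
  ...#.|#  b2=1 t=0,i=4
  ....#|#  b1=1 t=2,i=7
  .....|.  b0=0 t=2,i=5
  bits 01101001110111111101101000011110 = 1776278046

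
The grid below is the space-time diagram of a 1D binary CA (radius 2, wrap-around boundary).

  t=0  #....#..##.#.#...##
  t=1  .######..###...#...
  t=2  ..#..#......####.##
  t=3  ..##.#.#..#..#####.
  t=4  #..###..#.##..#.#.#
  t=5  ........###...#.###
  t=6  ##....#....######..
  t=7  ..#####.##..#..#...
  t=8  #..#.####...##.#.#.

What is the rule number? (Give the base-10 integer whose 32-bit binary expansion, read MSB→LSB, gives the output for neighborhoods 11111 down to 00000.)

  nb #####: next=.  (t=1,i=3, bit31=0)
  nb ####.: next=#  (t=1,i=5, bit30=1)
  nb ###.#: next=#  (t=2,i=15, bit29=1)
  nb ###..: next=.  (t=0,i=0, bit28=0)
  nb ##.##: next=#  (t=2,i=16, bit27=1)
  nb ##.#.: next=#  (t=0,i=10, bit26=1)
  nb ##..#: next=.  (t=1,i=7, bit25=0)
  nb ##...: next=#  (t=0,i=1, bit24=1)
  nb #.###: next=#  (t=5,i=16, bit23=1)
  nb #.##.: next=#  (t=2,i=17, bit22=1)
  nb #.#.#: next=#  (t=0,i=11, bit21=1)
  nb #.#..: next=.  (t=0,i=13, bit20=0)
  nb #..##: next=.  (t=0,i=7, bit19=0)
  nb #..#.: next=.  (t=2,i=1, bit18=0)
  nb #...#: next=#  (t=0,i=15, bit17=1)
  nb #....: next=#  (t=0,i=2, bit16=1)
  nb .####: next=#  (t=1,i=2, bit15=1)
  nb .###.: next=.  (t=0,i=18, bit14=0)
  nb .##.#: next=#  (t=0,i=9, bit13=1)
  nb .##..: next=.  (t=2,i=18, bit12=0)
  nb .#.##: next=#  (t=4,i=9, bit11=1)
  nb .#.#.: next=.  (t=0,i=12, bit10=0)
  nb .#..#: next=#  (t=0,i=6, bit9=1)
  nb .#...: next=.  (t=0,i=14, bit8=0)
  nb ..###: next=.  (t=0,i=17, bit7=0)
  nb ..##.: next=.  (t=0,i=8, bit6=0)
  nb ..#.#: next=#  (t=4,i=8, bit5=1)
  nb ..#..: next=#  (t=0,i=5, bit4=1)
  nb ...##: next=.  (t=0,i=16, bit3=0)
  nb ...#.: next=#  (t=0,i=4, bit2=1)
  nb ....#: next=#  (t=0,i=3, bit1=1)
  nb .....: next=.  (t=2,i=8, bit0=0)
  bits 01101101111000111010101000110110 = 1843636790

1843636790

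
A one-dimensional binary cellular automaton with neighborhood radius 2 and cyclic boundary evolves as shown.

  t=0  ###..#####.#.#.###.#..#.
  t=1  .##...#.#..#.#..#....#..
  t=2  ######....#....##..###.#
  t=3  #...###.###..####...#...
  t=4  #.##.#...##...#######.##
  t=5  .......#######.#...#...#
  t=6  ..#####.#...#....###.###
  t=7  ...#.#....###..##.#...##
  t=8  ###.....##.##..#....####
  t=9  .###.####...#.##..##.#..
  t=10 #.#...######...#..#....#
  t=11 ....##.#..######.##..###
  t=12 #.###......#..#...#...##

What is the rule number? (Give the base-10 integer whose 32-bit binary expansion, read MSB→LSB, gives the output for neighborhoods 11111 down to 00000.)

1361498207

  #####|.  b31=0 t=0,i=7
  ####.|#  b30=1 t=0,i=8
  ###.#|.  b29=0 t=0,i=9
  ###..|#  b28=1 t=0,i=2
  ##.##|.  b27=0 t=2,i=22
  ##.#.|.  b26=0 t=0,i=10
  ##..#|.  b25=0 t=0,i=3
  ##...|#  b24=1 t=1,i=3
  #.###|.  b23=0 t=0,i=0
  #.##.|.  b22=0 t=4,i=2
  #.#.#|#  b21=1 t=0,i=11
  #.#..|.  b20=0 t=0,i=19
  #..##|.  b19=0 t=0,i=4
  #..#.|#  b18=1 t=0,i=21
  #...#|#  b17=1 t=1,i=4
  #....|.  b16=0 t=1,i=18
  .####|#  b15=1 t=0,i=6
  .###.|#  b14=1 t=0,i=1
  .##.#|.  b13=0 t=4,i=3
  .##..|#  b12=1 t=1,i=2
  .#.##|.  b11=0 t=0,i=14
  .#.#.|.  b10=0 t=0,i=12
  .#..#|.  b9=0 t=0,i=20
  .#...|.  b8=0 t=1,i=17
  ..###|.  b7=0 t=0,i=5
  ..##.|#  b6=1 t=1,i=1
  ..#.#|.  b5=0 t=0,i=22
  ..#..|#  b4=1 t=1,i=16
  ...##|#  b3=1 t=1,i=0
  ...#.|#  b2=1 t=1,i=5
  ....#|#  b1=1 t=1,i=19
  .....|#  b0=1 t=5,i=2
  bits 01010001001001101101000001011111 = 1361498207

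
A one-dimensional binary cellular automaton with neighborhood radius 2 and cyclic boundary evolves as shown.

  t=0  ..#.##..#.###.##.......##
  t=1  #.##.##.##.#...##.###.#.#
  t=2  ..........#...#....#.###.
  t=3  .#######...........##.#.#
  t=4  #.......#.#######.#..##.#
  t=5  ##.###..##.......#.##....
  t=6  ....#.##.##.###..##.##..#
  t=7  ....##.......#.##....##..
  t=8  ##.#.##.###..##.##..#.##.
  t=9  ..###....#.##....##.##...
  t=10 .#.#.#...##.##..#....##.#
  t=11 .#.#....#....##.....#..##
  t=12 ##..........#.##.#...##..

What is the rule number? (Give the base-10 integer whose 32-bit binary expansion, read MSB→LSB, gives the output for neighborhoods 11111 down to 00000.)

  #####|.  b31=0 t=3,i=3
  ####.|.  b30=0 t=3,i=6
  ###.#|.  b29=0 t=0,i=12
  ###..|.  b28=0 t=2,i=23
  ##.##|.  b27=0 t=0,i=13
  ##.#.|#  b26=1 t=1,i=10
  ##..#|#  b25=1 t=0,i=0
  ##...|#  b24=1 t=0,i=16
  #.###|.  b23=0 t=0,i=10
  #.##.|.  b22=0 t=0,i=4
  #.#.#|#  b21=1 t=1,i=22
  #.#..|.  b20=0 t=1,i=11
  #..##|#  b19=1 t=4,i=20
  #..#.|.  b18=0 t=0,i=1
  #...#|.  b17=0 t=1,i=13
  #....|.  b16=0 t=0,i=17
  .####|.  b15=0 t=3,i=2
  .###.|#  b14=1 t=0,i=11
  .##.#|.  b13=0 t=1,i=0
  .##..|#  b12=1 t=0,i=5
  .#.##|#  b11=1 t=0,i=3
  .#.#.|.  b10=0 t=3,i=23
  .#..#|#  b9=1 t=4,i=19
  .#...|.  b8=0 t=1,i=12
  ..###|.  b7=0 t=9,i=2
  ..##.|.  b6=0 t=0,i=23
  ..#.#|#  b5=1 t=0,i=2
  ..#..|.  b4=0 t=2,i=10
  ...##|#  b3=1 t=0,i=22
  ...#.|.  b2=0 t=2,i=9
  ....#|.  b1=0 t=0,i=21
  .....|#  b0=1 t=0,i=18
  bits 00000111001010000101101000101001 = 120085033

120085033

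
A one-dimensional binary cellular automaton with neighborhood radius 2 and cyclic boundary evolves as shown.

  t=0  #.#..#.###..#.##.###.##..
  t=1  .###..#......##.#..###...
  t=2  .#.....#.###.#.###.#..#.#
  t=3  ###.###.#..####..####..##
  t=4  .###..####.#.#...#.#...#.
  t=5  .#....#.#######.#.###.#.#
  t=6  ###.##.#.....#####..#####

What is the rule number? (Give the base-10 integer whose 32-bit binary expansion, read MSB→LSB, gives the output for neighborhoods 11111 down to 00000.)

  nb #####: next=.  (t=3,i=0, bit31=0)
  nb ####.: next=#  (t=3,i=1, bit30=1)
  nb ###.#: next=#  (t=0,i=19, bit29=1)
  nb ###..: next=.  (t=0,i=9, bit28=0)
  nb ##.##: next=#  (t=0,i=16, bit27=1)
  nb ##.#.: next=#  (t=1,i=15, bit26=1)
  nb ##..#: next=.  (t=0,i=10, bit25=0)
  nb ##...: next=#  (t=1,i=22, bit24=1)
  nb #.###: next=.  (t=0,i=7, bit23=0)
  nb #.##.: next=#  (t=0,i=14, bit22=1)
  nb #.#.#: next=#  (t=2,i=13, bit21=1)
  nb #.#..: next=#  (t=0,i=2, bit20=1)
  nb #..##: next=.  (t=1,i=18, bit19=0)
  nb #..#.: next=.  (t=0,i=4, bit18=0)
  nb #...#: next=.  (t=4,i=15, bit17=0)
  nb #....: next=.  (t=1,i=8, bit16=0)
  nb .####: next=.  (t=3,i=12, bit15=0)
  nb .###.: next=.  (t=0,i=8, bit14=0)
  nb .##.#: next=.  (t=0,i=15, bit13=0)
  nb .##..: next=.  (t=0,i=22, bit12=0)
  nb .#.##: next=#  (t=0,i=6, bit11=1)
  nb .#.#.: next=#  (t=0,i=1, bit10=1)
  nb .#..#: next=#  (t=0,i=3, bit9=1)
  nb .#...: next=#  (t=1,i=7, bit8=1)
  nb ..###: next=#  (t=1,i=1, bit7=1)
  nb ..##.: next=#  (t=1,i=13, bit6=1)
  nb ..#.#: next=.  (t=0,i=0, bit5=0)
  nb ..#..: next=.  (t=1,i=6, bit4=0)
  nb ...##: next=.  (t=1,i=0, bit3=0)
  nb ...#.: next=#  (t=2,i=6, bit2=1)
  nb ....#: next=#  (t=1,i=11, bit1=1)
  nb .....: next=#  (t=1,i=9, bit0=1)
  bits 01101101011100000000111111000111 = 1836060615

1836060615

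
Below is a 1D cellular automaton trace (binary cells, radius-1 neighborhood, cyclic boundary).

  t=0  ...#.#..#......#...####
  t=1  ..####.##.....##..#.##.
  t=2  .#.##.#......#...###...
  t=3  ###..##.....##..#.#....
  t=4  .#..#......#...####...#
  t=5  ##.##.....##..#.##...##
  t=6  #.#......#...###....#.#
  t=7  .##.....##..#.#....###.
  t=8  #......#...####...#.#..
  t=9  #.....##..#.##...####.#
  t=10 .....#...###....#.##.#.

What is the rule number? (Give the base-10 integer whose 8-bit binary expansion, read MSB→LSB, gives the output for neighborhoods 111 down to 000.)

166

  ###|#  b7=1 t=0,i=20
  ##.|.  b6=0 t=0,i=22
  #.#|#  b5=1 t=0,i=4
  #..|.  b4=0 t=0,i=0
  .##|.  b3=0 t=0,i=19
  .#.|#  b2=1 t=0,i=3
  ..#|#  b1=1 t=0,i=2
  ...|.  b0=0 t=0,i=1
  bits 10100110 = 166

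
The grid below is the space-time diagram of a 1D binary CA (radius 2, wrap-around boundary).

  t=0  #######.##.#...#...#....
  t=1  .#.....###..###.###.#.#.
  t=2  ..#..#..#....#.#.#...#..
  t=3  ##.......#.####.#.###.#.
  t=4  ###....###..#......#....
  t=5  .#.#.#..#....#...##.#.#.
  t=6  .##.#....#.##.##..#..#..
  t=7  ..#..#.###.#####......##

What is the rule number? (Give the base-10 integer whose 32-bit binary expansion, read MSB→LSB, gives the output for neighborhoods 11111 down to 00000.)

  nb #####: next=.  (t=0,i=2, bit31=0)
  nb ####.: next=.  (t=0,i=5, bit30=0)
  nb ###.#: next=.  (t=0,i=6, bit29=0)
  nb ###..: next=.  (t=1,i=9, bit28=0)
  nb ##.##: next=#  (t=0,i=7, bit27=1)
  nb ##.#.: next=.  (t=0,i=10, bit26=0)
  nb ##..#: next=.  (t=1,i=10, bit25=0)
  nb ##...: next=#  (t=3,i=2, bit24=1)
  nb #.###: next=.  (t=1,i=16, bit23=0)
  nb #.##.: next=#  (t=0,i=8, bit22=1)
  nb #.#.#: next=.  (t=1,i=20, bit21=0)
  nb #.#..: next=.  (t=0,i=11, bit20=0)
  nb #..##: next=.  (t=1,i=11, bit19=0)
  nb #..#.: next=.  (t=1,i=0, bit18=0)
  nb #...#: next=#  (t=0,i=13, bit17=1)
  nb #....: next=.  (t=0,i=21, bit16=0)
  nb .####: next=#  (t=0,i=1, bit15=1)
  nb .###.: next=#  (t=1,i=8, bit14=1)
  nb .##.#: next=#  (t=0,i=9, bit13=1)
  nb .##..: next=#  (t=3,i=1, bit12=1)
  nb .#.##: next=.  (t=3,i=10, bit11=0)
  nb .#.#.: next=#  (t=1,i=21, bit10=1)
  nb .#..#: next=.  (t=1,i=23, bit9=0)
  nb .#...: next=#  (t=0,i=12, bit8=1)
  nb ..###: next=.  (t=0,i=0, bit7=0)
  nb ..##.: next=.  (t=5,i=17, bit6=0)
  nb ..#.#: next=#  (t=2,i=13, bit5=1)
  nb ..#..: next=.  (t=0,i=15, bit4=0)
  nb ...##: next=.  (t=0,i=23, bit3=0)
  nb ...#.: next=#  (t=0,i=14, bit2=1)
  nb ....#: next=#  (t=0,i=22, bit1=1)
  nb .....: next=.  (t=1,i=4, bit0=0)
  bits 00001001010000101111010100100110 = 155383078

155383078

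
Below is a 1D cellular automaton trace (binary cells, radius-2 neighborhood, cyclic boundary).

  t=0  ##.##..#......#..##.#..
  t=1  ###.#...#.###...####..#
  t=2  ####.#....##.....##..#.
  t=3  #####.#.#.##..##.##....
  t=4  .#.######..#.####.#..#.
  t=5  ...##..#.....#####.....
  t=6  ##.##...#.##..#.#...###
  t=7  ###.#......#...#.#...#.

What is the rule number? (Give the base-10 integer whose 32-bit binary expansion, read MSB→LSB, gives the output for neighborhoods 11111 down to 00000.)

  #####|.  b31=0 t=3,i=2
  ####.|#  b30=1 t=1,i=1
  ###.#|#  b29=1 t=1,i=2
  ###..|.  b28=0 t=1,i=12
  ##.##|#  b27=1 t=0,i=2
  ##.#.|#  b26=1 t=0,i=19
  ##..#|.  b25=0 t=0,i=5
  ##...|.  b24=0 t=1,i=13
  #.###|#  b23=1 t=1,i=10
  #.##.|.  b22=0 t=0,i=3
  #.#.#|#  b21=1 t=3,i=6
  #.#..|.  b20=0 t=0,i=20
  #..##|#  b19=1 t=0,i=16
  #..#.|.  b18=0 t=0,i=6
  #...#|.  b17=0 t=1,i=6
  #....|.  b16=0 t=0,i=9
  .####|#  b15=1 t=1,i=0
  .###.|#  b14=1 t=1,i=11
  .##.#|#  b13=1 t=0,i=1
  .##..|#  b12=1 t=0,i=4
  .#.##|.  b11=0 t=1,i=9
  .#.#.|#  b10=1 t=3,i=7
  .#..#|.  b9=0 t=0,i=15
  .#...|#  b8=1 t=0,i=8
  ..###|.  b7=0 t=1,i=16
  ..##.|#  b6=1 t=0,i=0
  ..#.#|.  b5=0 t=1,i=8
  ..#..|.  b4=0 t=0,i=7
  ...##|.  b3=0 t=1,i=15
  ...#.|.  b2=0 t=0,i=13
  ....#|#  b1=1 t=0,i=12
  .....|#  b0=1 t=0,i=10
  bits 01101100101010001111010101000011 = 1823012163

1823012163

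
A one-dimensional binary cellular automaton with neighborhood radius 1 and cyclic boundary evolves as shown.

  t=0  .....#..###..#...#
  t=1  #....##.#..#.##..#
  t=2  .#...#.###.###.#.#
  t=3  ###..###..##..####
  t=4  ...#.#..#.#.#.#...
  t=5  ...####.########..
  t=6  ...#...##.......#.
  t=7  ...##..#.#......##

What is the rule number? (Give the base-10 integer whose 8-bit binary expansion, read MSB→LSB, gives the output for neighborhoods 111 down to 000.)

  ###|.  b7=0 t=0,i=9
  ##.|.  b6=0 t=0,i=10
  #.#|#  b5=1 t=1,i=7
  #..|#  b4=1 t=0,i=0
  .##|#  b3=1 t=0,i=8
  .#.|#  b2=1 t=0,i=5
  ..#|.  b1=0 t=0,i=4
  ...|.  b0=0 t=0,i=1
  bits 00111100 = 60

60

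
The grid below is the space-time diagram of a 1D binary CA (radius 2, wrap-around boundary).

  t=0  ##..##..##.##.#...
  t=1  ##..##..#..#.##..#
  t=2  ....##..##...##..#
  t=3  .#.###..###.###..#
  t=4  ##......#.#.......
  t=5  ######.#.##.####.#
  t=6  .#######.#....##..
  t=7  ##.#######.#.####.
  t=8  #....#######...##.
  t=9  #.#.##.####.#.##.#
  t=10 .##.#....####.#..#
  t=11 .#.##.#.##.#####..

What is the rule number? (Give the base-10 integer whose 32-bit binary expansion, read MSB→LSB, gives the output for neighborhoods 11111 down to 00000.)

3849393885

  ##### -> #   bit 31 = 1  t=5,i=1
  ####. -> #   bit 30 = 1  t=5,i=4
  ###.# -> #   bit 29 = 1  t=3,i=10
  ###.. -> .   bit 28 = 0  t=1,i=1
  ##.## -> .   bit 27 = 0  t=0,i=10
  ##.#. -> #   bit 26 = 1  t=0,i=13
  ##..# -> .   bit 25 = 0  t=0,i=2
  ##... -> #   bit 24 = 1  t=2,i=10
  #.### -> .   bit 23 = 0  t=3,i=3
  #.##. -> #   bit 22 = 1  t=0,i=11
  #.#.# -> #   bit 21 = 1  t=3,i=1
  #.#.. -> #   bit 20 = 1  t=0,i=14
  #..## -> .   bit 19 = 0  t=0,i=3
  #..#. -> .   bit 18 = 0  t=1,i=7
  #...# -> .   bit 17 = 0  t=0,i=16
  #.... -> #   bit 16 = 1  t=2,i=1
  .#### -> .   bit 15 = 0  t=5,i=0
  .###. -> .   bit 14 = 0  t=1,i=0
  .##.# -> .   bit 13 = 0  t=0,i=9
  .##.. -> #   bit 12 = 1  t=0,i=1
  .#.## -> .   bit 11 = 0  t=1,i=12
  .#.#. -> #   bit 10 = 1  t=3,i=0
  .#..# -> #   bit 9 = 1  t=1,i=9
  .#... -> .   bit 8 = 0  t=0,i=15
  ..### -> #   bit 7 = 1  t=1,i=17
  ..##. -> #   bit 6 = 1  t=0,i=0
  ..#.# -> .   bit 5 = 0  t=1,i=11
  ..#.. -> #   bit 4 = 1  t=1,i=8
  ...## -> #   bit 3 = 1  t=0,i=17
  ...#. -> #   bit 2 = 1  t=4,i=7
  ....# -> .   bit 1 = 0  t=2,i=2
  ..... -> #   bit 0 = 1  t=4,i=4
  bits 11100101011100010001011011011101 = 3849393885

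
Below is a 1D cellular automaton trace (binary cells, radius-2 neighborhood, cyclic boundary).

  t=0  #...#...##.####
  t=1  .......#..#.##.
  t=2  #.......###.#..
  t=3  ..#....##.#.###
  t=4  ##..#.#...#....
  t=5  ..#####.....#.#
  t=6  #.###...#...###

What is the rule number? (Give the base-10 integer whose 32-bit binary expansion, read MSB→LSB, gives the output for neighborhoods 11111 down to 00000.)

  [31] ##### => #  t=0,i=13
  [30] ####. => .  t=0,i=14
  [29] ###.# => #  t=2,i=10
  [28] ###.. => .  t=0,i=0
  [27] ##.## => #  t=0,i=10
  [26] ##.#. => .  t=2,i=11
  [25] ##..# => #  t=3,i=0
  [24] ##... => .  t=0,i=1
  [23] #.### => .  t=0,i=11
  [22] #.##. => #  t=1,i=12
  [21] #.#.# => #  t=3,i=10
  [20] #.#.. => #  t=2,i=12
  [19] #..## => .  t=5,i=1
  [18] #..#. => #  t=1,i=9
  [17] #...# => .  t=0,i=2
  [16] #.... => #  t=1,i=0
  [15] .#### => #  t=0,i=12
  [14] .###. => .  t=2,i=9
  [13] .##.# => .  t=0,i=9
  [12] .##.. => .  t=1,i=13
  [11] .#.## => .  t=1,i=11
  [10] .#.#. => #  t=4,i=5
  [9] .#..# => #  t=1,i=8
  [8] .#... => .  t=0,i=5
  [7] ..### => #  t=2,i=8
  [6] ..##. => .  t=0,i=8
  [5] ..#.# => #  t=1,i=10
  [4] ..#.. => .  t=0,i=4
  [3] ...## => #  t=0,i=7
  [2] ...#. => .  t=0,i=3
  [1] ....# => .  t=1,i=5
  [0] ..... => .  t=1,i=1
  bits 10101010011101011000011010101000 = 2859828904

2859828904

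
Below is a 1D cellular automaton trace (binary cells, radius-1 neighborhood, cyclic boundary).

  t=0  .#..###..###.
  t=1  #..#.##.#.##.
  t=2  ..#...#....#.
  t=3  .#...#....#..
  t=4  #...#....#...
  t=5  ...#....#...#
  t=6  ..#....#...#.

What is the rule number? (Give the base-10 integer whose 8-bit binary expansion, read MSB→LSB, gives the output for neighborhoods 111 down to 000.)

194

  ###|#  b7=1 t=0,i=5
  ##.|#  b6=1 t=0,i=6
  #.#|.  b5=0 t=1,i=4
  #..|.  b4=0 t=0,i=2
  .##|.  b3=0 t=0,i=4
  .#.|.  b2=0 t=0,i=1
  ..#|#  b1=1 t=0,i=0
  ...|.  b0=0 t=2,i=0
  bits 11000010 = 194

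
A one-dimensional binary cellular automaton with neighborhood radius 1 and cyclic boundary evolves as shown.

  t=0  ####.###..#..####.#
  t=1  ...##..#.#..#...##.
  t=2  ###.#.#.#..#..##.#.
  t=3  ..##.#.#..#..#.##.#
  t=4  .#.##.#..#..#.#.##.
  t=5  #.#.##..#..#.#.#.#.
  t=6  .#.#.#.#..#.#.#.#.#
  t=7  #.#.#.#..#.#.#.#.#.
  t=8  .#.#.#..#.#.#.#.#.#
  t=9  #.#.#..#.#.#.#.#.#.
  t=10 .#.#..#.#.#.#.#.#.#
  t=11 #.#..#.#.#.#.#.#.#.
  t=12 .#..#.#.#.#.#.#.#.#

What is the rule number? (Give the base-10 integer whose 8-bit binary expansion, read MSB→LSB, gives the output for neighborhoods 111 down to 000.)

99

  nb ###: next=.  (t=0,i=0, bit7=0)
  nb ##.: next=#  (t=0,i=3, bit6=1)
  nb #.#: next=#  (t=0,i=4, bit5=1)
  nb #..: next=.  (t=0,i=8, bit4=0)
  nb .##: next=.  (t=0,i=5, bit3=0)
  nb .#.: next=.  (t=0,i=10, bit2=0)
  nb ..#: next=#  (t=0,i=9, bit1=1)
  nb ...: next=#  (t=1,i=0, bit0=1)
  bits 01100011 = 99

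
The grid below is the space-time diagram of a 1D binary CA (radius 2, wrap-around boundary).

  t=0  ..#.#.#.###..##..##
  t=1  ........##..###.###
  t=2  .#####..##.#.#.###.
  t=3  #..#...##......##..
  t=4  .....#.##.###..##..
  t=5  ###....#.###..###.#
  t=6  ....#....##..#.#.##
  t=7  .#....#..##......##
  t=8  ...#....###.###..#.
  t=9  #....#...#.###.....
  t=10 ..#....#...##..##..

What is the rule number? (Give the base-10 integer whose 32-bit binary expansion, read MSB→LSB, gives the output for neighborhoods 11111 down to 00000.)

2295025729

  nb #####: next=#  (t=2,i=3, bit31=1)
  nb ####.: next=.  (t=2,i=4, bit30=0)
  nb ###.#: next=.  (t=1,i=14, bit29=0)
  nb ###..: next=.  (t=0,i=10, bit28=0)
  nb ##.##: next=#  (t=1,i=15, bit27=1)
  nb ##.#.: next=.  (t=2,i=10, bit26=0)
  nb ##..#: next=.  (t=0,i=0, bit25=0)
  nb ##...: next=.  (t=1,i=0, bit24=0)
  nb #.###: next=#  (t=0,i=8, bit23=1)
  nb #.##.: next=#  (t=4,i=7, bit22=1)
  nb #.#.#: next=.  (t=0,i=4, bit21=0)
  nb #.#..: next=.  (t=7,i=1, bit20=0)
  nb #..##: next=#  (t=0,i=12, bit19=1)
  nb #..#.: next=.  (t=0,i=1, bit18=0)
  nb #...#: next=#  (t=3,i=5, bit17=1)
  nb #....: next=#  (t=1,i=1, bit16=1)
  nb .####: next=.  (t=2,i=2, bit15=0)
  nb .###.: next=#  (t=0,i=9, bit14=1)
  nb .##.#: next=.  (t=2,i=9, bit13=0)
  nb .##..: next=#  (t=0,i=14, bit12=1)
  nb .#.##: next=.  (t=0,i=7, bit11=0)
  nb .#.#.: next=.  (t=0,i=3, bit10=0)
  nb .#..#: next=.  (t=3,i=1, bit9=0)
  nb .#...: next=.  (t=3,i=4, bit8=0)
  nb ..###: next=.  (t=1,i=12, bit7=0)
  nb ..##.: next=#  (t=0,i=13, bit6=1)
  nb ..#.#: next=.  (t=0,i=2, bit5=0)
  nb ..#..: next=.  (t=3,i=0, bit4=0)
  nb ...##: next=.  (t=1,i=7, bit3=0)
  nb ...#.: next=.  (t=4,i=4, bit2=0)
  nb ....#: next=.  (t=1,i=6, bit1=0)
  nb .....: next=#  (t=1,i=2, bit0=1)
  bits 10001000110010110101000001000001 = 2295025729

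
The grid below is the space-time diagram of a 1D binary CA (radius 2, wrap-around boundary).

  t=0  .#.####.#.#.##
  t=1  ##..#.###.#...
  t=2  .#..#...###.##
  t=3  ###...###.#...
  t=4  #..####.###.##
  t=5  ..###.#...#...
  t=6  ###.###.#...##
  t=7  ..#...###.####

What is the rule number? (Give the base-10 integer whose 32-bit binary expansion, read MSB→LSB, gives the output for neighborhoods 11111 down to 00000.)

  ##### -> .   bit 31 = 0  t=6,i=0
  ####. -> .   bit 30 = 0  t=0,i=5
  ###.# -> #   bit 29 = 1  t=0,i=6
  ###.. -> .   bit 28 = 0  t=3,i=2
  ##.## -> .   bit 27 = 0  t=2,i=11
  ##.#. -> #   bit 26 = 1  t=0,i=0
  ##..# -> .   bit 25 = 0  t=1,i=2
  ##... -> #   bit 24 = 1  t=3,i=3
  #.### -> .   bit 23 = 0  t=0,i=3
  #.##. -> .   bit 22 = 0  t=0,i=12
  #.#.# -> #   bit 21 = 1  t=0,i=1
  #.#.. -> #   bit 20 = 1  t=1,i=10
  #..## -> #   bit 19 = 1  t=4,i=2
  #..#. -> .   bit 18 = 0  t=1,i=3
  #...# -> #   bit 17 = 1  t=1,i=12
  #.... -> #   bit 16 = 1  t=5,i=12
  .#### -> #   bit 15 = 1  t=0,i=4
  .###. -> .   bit 14 = 0  t=1,i=7
  .##.# -> .   bit 13 = 0  t=0,i=13
  .##.. -> #   bit 12 = 1  t=1,i=1
  .#.## -> .   bit 11 = 0  t=0,i=2
  .#.#. -> .   bit 10 = 0  t=0,i=9
  .#..# -> #   bit 9 = 1  t=2,i=2
  .#... -> .   bit 8 = 0  t=1,i=11
  ..### -> #   bit 7 = 1  t=2,i=8
  ..##. -> .   bit 6 = 0  t=1,i=0
  ..#.# -> #   bit 5 = 1  t=1,i=4
  ..#.. -> .   bit 4 = 0  t=2,i=4
  ...## -> #   bit 3 = 1  t=1,i=13
  ...#. -> .   bit 2 = 0  t=5,i=9
  ....# -> #   bit 1 = 1  t=5,i=0
  ..... -> #   bit 0 = 1  t=5,i=13
  bits 00100101001110111001001010101011 = 624661163

624661163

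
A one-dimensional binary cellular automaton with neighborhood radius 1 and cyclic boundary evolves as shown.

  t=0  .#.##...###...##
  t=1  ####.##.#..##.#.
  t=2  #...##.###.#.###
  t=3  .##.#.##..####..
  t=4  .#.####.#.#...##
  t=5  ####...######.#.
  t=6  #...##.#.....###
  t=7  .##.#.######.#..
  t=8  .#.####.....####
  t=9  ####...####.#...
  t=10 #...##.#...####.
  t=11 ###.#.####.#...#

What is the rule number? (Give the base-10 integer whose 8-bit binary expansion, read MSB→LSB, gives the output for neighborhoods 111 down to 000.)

61

  ###|.  b7=0 t=0,i=9
  ##.|.  b6=0 t=0,i=4
  #.#|#  b5=1 t=0,i=0
  #..|#  b4=1 t=0,i=5
  .##|#  b3=1 t=0,i=3
  .#.|#  b2=1 t=0,i=1
  ..#|.  b1=0 t=0,i=7
  ...|#  b0=1 t=0,i=6
  bits 00111101 = 61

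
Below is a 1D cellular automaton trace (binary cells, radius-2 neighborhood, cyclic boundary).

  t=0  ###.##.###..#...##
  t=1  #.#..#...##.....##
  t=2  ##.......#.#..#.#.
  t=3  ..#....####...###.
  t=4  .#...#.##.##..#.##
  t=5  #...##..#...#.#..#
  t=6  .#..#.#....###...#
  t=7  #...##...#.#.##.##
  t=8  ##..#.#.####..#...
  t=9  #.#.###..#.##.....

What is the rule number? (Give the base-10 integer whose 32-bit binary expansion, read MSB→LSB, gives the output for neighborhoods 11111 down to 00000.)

3072369894

  ##### -> #   bit 31 = 1  t=0,i=0
  ####. -> .   bit 30 = 0  t=0,i=1
  ###.# -> #   bit 29 = 1  t=0,i=2
  ###.. -> #   bit 28 = 1  t=0,i=9
  ##.## -> .   bit 27 = 0  t=0,i=3
  ##.#. -> #   bit 26 = 1  t=1,i=1
  ##..# -> #   bit 25 = 1  t=0,i=10
  ##... -> #   bit 24 = 1  t=1,i=11
  #.### -> .   bit 23 = 0  t=0,i=7
  #.##. -> .   bit 22 = 0  t=0,i=4
  #.#.# -> #   bit 21 = 1  t=2,i=16
  #.#.. -> .   bit 20 = 0  t=1,i=2
  #..## -> .   bit 19 = 0  t=5,i=16
  #..#. -> .   bit 18 = 0  t=0,i=11
  #...# -> .   bit 17 = 0  t=0,i=14
  #.... -> .   bit 16 = 0  t=1,i=12
  .#### -> #   bit 15 = 1  t=0,i=17
  .###. -> .   bit 14 = 0  t=0,i=8
  .##.# -> #   bit 13 = 1  t=0,i=5
  .##.. -> .   bit 12 = 0  t=1,i=10
  .#.## -> .   bit 11 = 0  t=2,i=17
  .#.#. -> #   bit 10 = 1  t=2,i=10
  .#..# -> .   bit 9 = 0  t=1,i=3
  .#... -> .   bit 8 = 0  t=0,i=13
  ..### -> #   bit 7 = 1  t=0,i=16
  ..##. -> #   bit 6 = 1  t=1,i=9
  ..#.# -> #   bit 5 = 1  t=2,i=9
  ..#.. -> .   bit 4 = 0  t=0,i=12
  ...## -> .   bit 3 = 0  t=0,i=15
  ...#. -> #   bit 2 = 1  t=2,i=8
  ....# -> #   bit 1 = 1  t=1,i=14
  ..... -> .   bit 0 = 0  t=1,i=13
  bits 10110111001000001010010011100110 = 3072369894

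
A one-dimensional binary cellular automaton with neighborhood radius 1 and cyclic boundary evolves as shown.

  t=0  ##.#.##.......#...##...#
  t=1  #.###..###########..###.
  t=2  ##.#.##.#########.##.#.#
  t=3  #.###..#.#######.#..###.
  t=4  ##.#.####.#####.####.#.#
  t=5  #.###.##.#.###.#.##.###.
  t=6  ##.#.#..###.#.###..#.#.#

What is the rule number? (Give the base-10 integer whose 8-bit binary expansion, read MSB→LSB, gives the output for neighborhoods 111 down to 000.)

  [7] ### => #  t=0,i=0
  [6] ##. => .  t=0,i=1
  [5] #.# => #  t=0,i=2
  [4] #.. => #  t=0,i=7
  [3] .## => .  t=0,i=5
  [2] .#. => #  t=0,i=3
  [1] ..# => #  t=0,i=13
  [0] ... => #  t=0,i=8
  bits 10110111 = 183

183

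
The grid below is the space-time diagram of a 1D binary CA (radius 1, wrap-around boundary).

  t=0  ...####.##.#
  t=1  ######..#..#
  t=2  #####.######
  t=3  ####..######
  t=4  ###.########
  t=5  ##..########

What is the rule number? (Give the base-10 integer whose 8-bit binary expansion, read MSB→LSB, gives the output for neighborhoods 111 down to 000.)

159

  ###|#  b7=1 t=0,i=4
  ##.|.  b6=0 t=0,i=6
  #.#|.  b5=0 t=0,i=7
  #..|#  b4=1 t=0,i=0
  .##|#  b3=1 t=0,i=3
  .#.|#  b2=1 t=0,i=11
  ..#|#  b1=1 t=0,i=2
  ...|#  b0=1 t=0,i=1
  bits 10011111 = 159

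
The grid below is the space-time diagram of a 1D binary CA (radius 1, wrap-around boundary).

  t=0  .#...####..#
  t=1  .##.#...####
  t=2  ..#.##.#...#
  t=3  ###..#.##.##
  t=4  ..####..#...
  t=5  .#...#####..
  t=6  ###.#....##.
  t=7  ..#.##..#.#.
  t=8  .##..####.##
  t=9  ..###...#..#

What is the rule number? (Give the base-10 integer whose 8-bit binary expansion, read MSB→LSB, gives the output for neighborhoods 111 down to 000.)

86

  ###|.  b7=0 t=0,i=6
  ##.|#  b6=1 t=0,i=8
  #.#|.  b5=0 t=0,i=0
  #..|#  b4=1 t=0,i=2
  .##|.  b3=0 t=0,i=5
  .#.|#  b2=1 t=0,i=1
  ..#|#  b1=1 t=0,i=4
  ...|.  b0=0 t=0,i=3
  bits 01010110 = 86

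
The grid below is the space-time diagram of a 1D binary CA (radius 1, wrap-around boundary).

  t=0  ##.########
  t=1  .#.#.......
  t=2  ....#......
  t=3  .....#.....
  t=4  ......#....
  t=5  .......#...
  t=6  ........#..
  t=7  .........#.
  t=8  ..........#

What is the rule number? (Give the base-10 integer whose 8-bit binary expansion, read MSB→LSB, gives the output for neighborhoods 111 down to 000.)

  ### -> .   bit 7 = 0  t=0,i=0
  ##. -> #   bit 6 = 1  t=0,i=1
  #.# -> .   bit 5 = 0  t=0,i=2
  #.. -> #   bit 4 = 1  t=1,i=4
  .## -> #   bit 3 = 1  t=0,i=3
  .#. -> .   bit 2 = 0  t=1,i=1
  ..# -> .   bit 1 = 0  t=1,i=0
  ... -> .   bit 0 = 0  t=1,i=5
  bits 01011000 = 88

88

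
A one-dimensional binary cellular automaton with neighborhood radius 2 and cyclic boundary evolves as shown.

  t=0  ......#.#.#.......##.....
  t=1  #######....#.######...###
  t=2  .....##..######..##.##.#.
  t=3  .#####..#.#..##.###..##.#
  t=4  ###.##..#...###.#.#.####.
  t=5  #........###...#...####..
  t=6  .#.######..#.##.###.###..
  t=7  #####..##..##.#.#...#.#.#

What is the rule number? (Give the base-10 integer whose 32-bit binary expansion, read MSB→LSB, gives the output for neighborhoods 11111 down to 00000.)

1418373487

  nb #####: next=.  (t=1,i=0, bit31=0)
  nb ####.: next=#  (t=1,i=5, bit30=1)
  nb ###.#: next=.  (t=4,i=2, bit29=0)
  nb ###..: next=#  (t=1,i=6, bit28=1)
  nb ##.##: next=.  (t=2,i=19, bit27=0)
  nb ##.#.: next=#  (t=2,i=22, bit26=1)
  nb ##..#: next=.  (t=2,i=7, bit25=0)
  nb ##...: next=.  (t=0,i=20, bit24=0)
  nb #.###: next=#  (t=1,i=13, bit23=1)
  nb #.##.: next=.  (t=2,i=20, bit22=0)
  nb #.#.#: next=.  (t=0,i=8, bit21=0)
  nb #.#..: next=.  (t=0,i=10, bit20=0)
  nb #..##: next=#  (t=2,i=8, bit19=1)
  nb #..#.: next=.  (t=3,i=7, bit18=0)
  nb #...#: next=#  (t=1,i=20, bit17=1)
  nb #....: next=.  (t=0,i=12, bit16=0)
  nb .####: next=#  (t=1,i=14, bit15=1)
  nb .###.: next=.  (t=3,i=17, bit14=0)
  nb .##.#: next=#  (t=2,i=18, bit13=1)
  nb .##..: next=.  (t=0,i=19, bit12=0)
  nb .#.##: next=#  (t=1,i=12, bit11=1)
  nb .#.#.: next=.  (t=0,i=7, bit10=0)
  nb .#..#: next=.  (t=3,i=11, bit9=0)
  nb .#...: next=#  (t=0,i=11, bit8=1)
  nb ..###: next=.  (t=1,i=22, bit7=0)
  nb ..##.: next=#  (t=0,i=18, bit6=1)
  nb ..#.#: next=#  (t=0,i=6, bit5=1)
  nb ..#..: next=.  (t=4,i=8, bit4=0)
  nb ...##: next=#  (t=0,i=17, bit3=1)
  nb ...#.: next=#  (t=0,i=5, bit2=1)
  nb ....#: next=#  (t=0,i=4, bit1=1)
  nb .....: next=#  (t=0,i=0, bit0=1)
  bits 01010100100010101010100101101111 = 1418373487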